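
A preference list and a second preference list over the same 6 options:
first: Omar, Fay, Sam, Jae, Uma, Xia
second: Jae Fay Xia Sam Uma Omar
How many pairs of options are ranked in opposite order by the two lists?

9

Assign each item its position (1..6) in the first ordering, then rewrite the second ordering as that position sequence:
positions: Omar→1, Fay→2, Sam→3, Jae→4, Uma→5, Xia→6
second ordering as positions: [4, 2, 6, 3, 5, 1]
Discordant pairs = inversions in this position sequence.
4: 2, 3, 1 → 3
2: 1 → 1
6: 3, 5, 1 → 3
3: 1 → 1
5: 1 → 1
1: 0
Total: 3 + 1 + 3 + 1 + 1 + 0 = 9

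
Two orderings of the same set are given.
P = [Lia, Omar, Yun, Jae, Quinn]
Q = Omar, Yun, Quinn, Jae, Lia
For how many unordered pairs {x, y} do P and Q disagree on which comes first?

Assign each item its position (1..5) in the first ordering, then rewrite the second ordering as that position sequence:
positions: Lia→1, Omar→2, Yun→3, Jae→4, Quinn→5
second ordering as positions: [2, 3, 5, 4, 1]
Discordant pairs = inversions in this position sequence.
2: 1 → 1
3: 1 → 1
5: 4, 1 → 2
4: 1 → 1
1: 0
Total: 1 + 1 + 2 + 1 + 0 = 5

5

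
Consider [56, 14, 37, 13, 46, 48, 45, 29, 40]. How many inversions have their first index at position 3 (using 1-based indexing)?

The element at index 3 is 37.
Elements after it: 13, 46, 48, 45, 29, 40
Those smaller than 37: 13, 29

2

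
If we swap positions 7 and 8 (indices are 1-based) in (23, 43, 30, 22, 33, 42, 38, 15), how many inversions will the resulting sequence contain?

14 inversions

Positions 7 and 8 hold 38 and 15; after swapping, the array is [23, 43, 30, 22, 33, 42, 15, 38].
Element-by-element contributions:
23 → 22, 15 → 2
43 → 30, 22, 33, 42, 15, 38 → 6
30 → 22, 15 → 2
22 → 15 → 1
33 → 15 → 1
42 → 15, 38 → 2
15 → none → 0
38 → none → 0
Sum: 2 + 6 + 2 + 1 + 1 + 2 + 0 + 0 = 14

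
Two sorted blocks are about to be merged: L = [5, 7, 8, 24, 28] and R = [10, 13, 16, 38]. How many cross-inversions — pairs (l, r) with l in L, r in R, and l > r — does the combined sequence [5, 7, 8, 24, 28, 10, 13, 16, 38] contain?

6 cross-inversions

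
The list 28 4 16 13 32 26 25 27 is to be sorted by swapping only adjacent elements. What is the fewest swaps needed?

11

Each adjacent swap fixes exactly one inversion, so the minimum swap count equals the number of inversions.
Count inversions — for each element, later elements that are smaller:
28: 4, 16, 13, 26, 25, 27 → 6
4: none → 0
16: 13 → 1
13: none → 0
32: 26, 25, 27 → 3
26: 25 → 1
25: none → 0
27: none → 0
Total inversions: 6 + 0 + 1 + 0 + 3 + 1 + 0 + 0 = 11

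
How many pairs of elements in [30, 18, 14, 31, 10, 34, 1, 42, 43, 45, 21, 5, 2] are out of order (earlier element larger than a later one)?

40 inversions

Count, for each position, how many later elements it exceeds:
30: 7
18: 5
14: 4
31: 5
10: 3
34: 4
1: 0
42: 3
43: 3
45: 3
21: 2
5: 1
2: 0
Sum: 7 + 5 + 4 + 5 + 3 + 4 + 0 + 3 + 3 + 3 + 2 + 1 + 0 = 40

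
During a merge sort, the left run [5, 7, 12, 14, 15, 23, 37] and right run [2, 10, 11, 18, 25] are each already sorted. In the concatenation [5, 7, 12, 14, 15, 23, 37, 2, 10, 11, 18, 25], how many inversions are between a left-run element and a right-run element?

Take each right-half value and tally the left-half values above it:
r = 2: 5, 7, 12, 14, 15, 23, 37 → 7
r = 10: 12, 14, 15, 23, 37 → 5
r = 11: 12, 14, 15, 23, 37 → 5
r = 18: 23, 37 → 2
r = 25: 37 → 1
Cross-inversions: 7 + 5 + 5 + 2 + 1 = 20

Split inversions: 20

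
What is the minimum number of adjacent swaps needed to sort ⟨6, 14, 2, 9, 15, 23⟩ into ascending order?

Swaps: 3

Each adjacent swap fixes exactly one inversion, so the minimum swap count equals the number of inversions.
Count inversions — for each element, later elements that are smaller:
6: 2 → 1
14: 2, 9 → 2
2: none → 0
9: none → 0
15: none → 0
23: none → 0
Total inversions: 1 + 2 + 0 + 0 + 0 + 0 = 3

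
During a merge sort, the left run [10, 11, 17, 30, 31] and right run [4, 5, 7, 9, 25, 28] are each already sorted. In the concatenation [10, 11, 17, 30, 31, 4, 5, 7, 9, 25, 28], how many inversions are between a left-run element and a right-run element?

For each element r of the right run, count left-run elements greater than r:
r = 4: 10, 11, 17, 30, 31 → 5
r = 5: 10, 11, 17, 30, 31 → 5
r = 7: 10, 11, 17, 30, 31 → 5
r = 9: 10, 11, 17, 30, 31 → 5
r = 25: 30, 31 → 2
r = 28: 30, 31 → 2
Cross-inversions: 5 + 5 + 5 + 5 + 2 + 2 = 24

24 cross-inversions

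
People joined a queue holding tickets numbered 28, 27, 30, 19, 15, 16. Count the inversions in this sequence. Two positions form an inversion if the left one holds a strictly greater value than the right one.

12

Inversion pairs (indices are 0-based):
(0,1): 28 > 27
(0,3): 28 > 19
(0,4): 28 > 15
(0,5): 28 > 16
(1,3): 27 > 19
(1,4): 27 > 15
(1,5): 27 > 16
(2,3): 30 > 19
(2,4): 30 > 15
(2,5): 30 > 16
(3,4): 19 > 15
(3,5): 19 > 16
That's 12 pairs.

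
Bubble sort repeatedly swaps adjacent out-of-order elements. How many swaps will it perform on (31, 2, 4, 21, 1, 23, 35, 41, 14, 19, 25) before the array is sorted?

Minimum adjacent swaps = number of inversions (each swap of adjacent out-of-order elements removes one inversion and no swap can remove more).
Count inversions — for each element, later elements that are smaller:
31: 2, 4, 21, 1, 23, 14, 19, 25 → 8
2: 1 → 1
4: 1 → 1
21: 1, 14, 19 → 3
1: none → 0
23: 14, 19 → 2
35: 14, 19, 25 → 3
41: 14, 19, 25 → 3
14: none → 0
19: none → 0
25: none → 0
Total inversions: 8 + 1 + 1 + 3 + 0 + 2 + 3 + 3 + 0 + 0 + 0 = 21

There are 21 adjacent swaps.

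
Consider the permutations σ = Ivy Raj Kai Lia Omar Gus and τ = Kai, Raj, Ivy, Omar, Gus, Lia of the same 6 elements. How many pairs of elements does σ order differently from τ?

5

Assign each item its position (1..6) in the first ordering, then rewrite the second ordering as that position sequence:
positions: Ivy→1, Raj→2, Kai→3, Lia→4, Omar→5, Gus→6
second ordering as positions: [3, 2, 1, 5, 6, 4]
Discordant pairs = inversions in this position sequence.
3: 2, 1 → 2
2: 1 → 1
1: 0
5: 4 → 1
6: 4 → 1
4: 0
Total: 2 + 1 + 0 + 1 + 1 + 0 = 5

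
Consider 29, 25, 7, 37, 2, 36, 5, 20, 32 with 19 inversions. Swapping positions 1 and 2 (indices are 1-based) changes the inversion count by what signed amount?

-1

Positions 1 and 2 hold 29 and 25; after swapping, the array is [25, 29, 7, 37, 2, 36, 5, 20, 32].
Element-by-element contributions:
25 → 7, 2, 5, 20 → 4
29 → 7, 2, 5, 20 → 4
7 → 2, 5 → 2
37 → 2, 36, 5, 20, 32 → 5
2 → none → 0
36 → 5, 20, 32 → 3
5 → none → 0
20 → none → 0
32 → none → 0
Sum: 4 + 4 + 2 + 5 + 0 + 3 + 0 + 0 + 0 = 18
Change: 18 − 19 = -1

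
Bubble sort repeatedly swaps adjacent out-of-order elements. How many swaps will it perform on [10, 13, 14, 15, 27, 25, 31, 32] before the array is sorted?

Swaps: 1

Each adjacent swap fixes exactly one inversion, so the minimum swap count equals the number of inversions.
Count inversions — for each element, later elements that are smaller:
10: none → 0
13: none → 0
14: none → 0
15: none → 0
27: 25 → 1
25: none → 0
31: none → 0
32: none → 0
Total inversions: 0 + 0 + 0 + 0 + 1 + 0 + 0 + 0 = 1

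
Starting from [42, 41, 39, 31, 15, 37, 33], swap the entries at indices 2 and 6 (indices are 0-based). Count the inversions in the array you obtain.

Positions 2 and 6 hold 39 and 33; after swapping, the array is [42, 41, 33, 31, 15, 37, 39].
Element-by-element contributions:
42 → 41, 33, 31, 15, 37, 39 → 6
41 → 33, 31, 15, 37, 39 → 5
33 → 31, 15 → 2
31 → 15 → 1
15 → none → 0
37 → none → 0
39 → none → 0
Sum: 6 + 5 + 2 + 1 + 0 + 0 + 0 = 14

14 inversions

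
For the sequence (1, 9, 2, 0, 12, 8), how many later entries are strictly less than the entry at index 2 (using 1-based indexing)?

3

The element at index 2 is 9.
Elements after it: 2, 0, 12, 8
Those smaller than 9: 2, 0, 8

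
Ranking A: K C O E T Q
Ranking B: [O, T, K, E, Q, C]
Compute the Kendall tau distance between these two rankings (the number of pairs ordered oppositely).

Assign each item its position (1..6) in the first ordering, then rewrite the second ordering as that position sequence:
positions: K→1, C→2, O→3, E→4, T→5, Q→6
second ordering as positions: [3, 5, 1, 4, 6, 2]
Discordant pairs = inversions in this position sequence.
3: 1, 2 → 2
5: 1, 4, 2 → 3
1: 0
4: 2 → 1
6: 2 → 1
2: 0
Total: 2 + 3 + 0 + 1 + 1 + 0 = 7

7 discordant pairs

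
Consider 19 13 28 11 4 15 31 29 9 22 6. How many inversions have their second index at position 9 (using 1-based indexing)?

The element at index 9 is 9.
Elements before it: 19, 13, 28, 11, 4, 15, 31, 29
Those larger than 9: 19, 13, 28, 11, 15, 31, 29

7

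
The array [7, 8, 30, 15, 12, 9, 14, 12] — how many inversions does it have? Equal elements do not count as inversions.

11 out-of-order pairs

Sweep left to right; for each value list the smaller values that follow it:
7 → none → 0
8 → none → 0
30 → 15, 12, 9, 14, 12 → 5
15 → 12, 9, 14, 12 → 4
12 → 9 → 1
9 → none → 0
14 → 12 → 1
12 → none → 0
Sum: 0 + 0 + 5 + 4 + 1 + 0 + 1 + 0 = 11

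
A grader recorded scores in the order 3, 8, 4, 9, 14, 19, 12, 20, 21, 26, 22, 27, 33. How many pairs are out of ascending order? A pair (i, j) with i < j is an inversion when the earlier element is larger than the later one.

For each element, count later entries that are smaller:
3 → none → 0
8 → 4 → 1
4 → none → 0
9 → none → 0
14 → 12 → 1
19 → 12 → 1
12 → none → 0
20 → none → 0
21 → none → 0
26 → 22 → 1
22 → none → 0
27 → none → 0
33 → none → 0
Sum: 0 + 1 + 0 + 0 + 1 + 1 + 0 + 0 + 0 + 1 + 0 + 0 + 0 = 4

4 inversions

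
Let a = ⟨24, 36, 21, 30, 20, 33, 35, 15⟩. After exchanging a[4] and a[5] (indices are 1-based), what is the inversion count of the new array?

Positions 4 and 5 hold 30 and 20; after swapping, the array is [24, 36, 21, 20, 30, 33, 35, 15].
Element-by-element contributions:
24: 3
36: 6
21: 2
20: 1
30: 1
33: 1
35: 1
15: 0
Sum: 3 + 6 + 2 + 1 + 1 + 1 + 1 + 0 = 15

15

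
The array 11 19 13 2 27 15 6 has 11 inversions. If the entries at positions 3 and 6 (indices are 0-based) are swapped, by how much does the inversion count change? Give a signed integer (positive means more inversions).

+1

Positions 3 and 6 hold 2 and 6; after swapping, the array is [11, 19, 13, 6, 27, 15, 2].
Element-by-element contributions:
11 → 6, 2 → 2
19 → 13, 6, 15, 2 → 4
13 → 6, 2 → 2
6 → 2 → 1
27 → 15, 2 → 2
15 → 2 → 1
2 → none → 0
Sum: 2 + 4 + 2 + 1 + 2 + 1 + 0 = 12
Change: 12 − 11 = +1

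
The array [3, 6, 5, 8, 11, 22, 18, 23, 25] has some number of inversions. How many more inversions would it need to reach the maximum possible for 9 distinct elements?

Maximum inversions for 9 distinct elements is C(9, 2) = 9·8/2 = 36.
Current inversions — for each element, count later smaller elements:
3: 0
6: 1
5: 0
8: 0
11: 0
22: 1
18: 0
23: 0
25: 0
Current total: 0 + 1 + 0 + 0 + 0 + 1 + 0 + 0 + 0 = 2
Shortfall: 36 − 2 = 34

34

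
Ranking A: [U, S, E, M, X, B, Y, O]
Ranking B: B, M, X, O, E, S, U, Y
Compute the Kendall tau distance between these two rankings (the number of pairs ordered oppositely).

18 discordant pairs

Assign each item its position (1..8) in the first ordering, then rewrite the second ordering as that position sequence:
positions: U→1, S→2, E→3, M→4, X→5, B→6, Y→7, O→8
second ordering as positions: [6, 4, 5, 8, 3, 2, 1, 7]
Discordant pairs = inversions in this position sequence.
6: 4, 5, 3, 2, 1 → 5
4: 3, 2, 1 → 3
5: 3, 2, 1 → 3
8: 3, 2, 1, 7 → 4
3: 2, 1 → 2
2: 1 → 1
1: 0
7: 0
Total: 5 + 3 + 3 + 4 + 2 + 1 + 0 + 0 = 18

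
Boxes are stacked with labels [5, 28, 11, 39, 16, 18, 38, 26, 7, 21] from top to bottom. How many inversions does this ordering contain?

20

For each element, count later entries that are smaller:
5 → none → 0
28 → 11, 16, 18, 26, 7, 21 → 6
11 → 7 → 1
39 → 16, 18, 38, 26, 7, 21 → 6
16 → 7 → 1
18 → 7 → 1
38 → 26, 7, 21 → 3
26 → 7, 21 → 2
7 → none → 0
21 → none → 0
Sum: 0 + 6 + 1 + 6 + 1 + 1 + 3 + 2 + 0 + 0 = 20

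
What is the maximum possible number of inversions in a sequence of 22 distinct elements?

A reversed (strictly descending) arrangement makes every pair an inversion, giving C(22, 2) inversions.
C(22, 2) = 22·21/2 = 231

There are 231 inversions.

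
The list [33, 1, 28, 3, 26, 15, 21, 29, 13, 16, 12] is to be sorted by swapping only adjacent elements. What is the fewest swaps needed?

Each adjacent swap fixes exactly one inversion, so the minimum swap count equals the number of inversions.
Count inversions — for each element, later elements that are smaller:
33: 1, 28, 3, 26, 15, 21, 29, 13, 16, 12 → 10
1: none → 0
28: 3, 26, 15, 21, 13, 16, 12 → 7
3: none → 0
26: 15, 21, 13, 16, 12 → 5
15: 13, 12 → 2
21: 13, 16, 12 → 3
29: 13, 16, 12 → 3
13: 12 → 1
16: 12 → 1
12: none → 0
Total inversions: 10 + 0 + 7 + 0 + 5 + 2 + 3 + 3 + 1 + 1 + 0 = 32

32 adjacent swaps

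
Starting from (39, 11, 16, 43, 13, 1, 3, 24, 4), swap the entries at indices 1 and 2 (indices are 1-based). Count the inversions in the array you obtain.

22 inversions

Positions 1 and 2 hold 39 and 11; after swapping, the array is [11, 39, 16, 43, 13, 1, 3, 24, 4].
For each element, count later entries that are smaller:
11 → 1, 3, 4 → 3
39 → 16, 13, 1, 3, 24, 4 → 6
16 → 13, 1, 3, 4 → 4
43 → 13, 1, 3, 24, 4 → 5
13 → 1, 3, 4 → 3
1 → none → 0
3 → none → 0
24 → 4 → 1
4 → none → 0
Sum: 3 + 6 + 4 + 5 + 3 + 0 + 0 + 1 + 0 = 22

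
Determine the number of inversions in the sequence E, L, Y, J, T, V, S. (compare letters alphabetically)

Sweep left to right; for each value list the smaller values that follow it:
E → none → 0
L → J → 1
Y → J, T, V, S → 4
J → none → 0
T → S → 1
V → S → 1
S → none → 0
Sum: 0 + 1 + 4 + 0 + 1 + 1 + 0 = 7

7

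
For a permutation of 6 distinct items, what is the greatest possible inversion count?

Inversions: 15

A reversed (strictly descending) arrangement makes every pair an inversion, giving C(6, 2) inversions.
C(6, 2) = 6·5/2 = 15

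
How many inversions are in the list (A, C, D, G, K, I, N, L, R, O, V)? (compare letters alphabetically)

For each element, count later entries that are smaller:
A: 0
C: 0
D: 0
G: 0
K: 1
I: 0
N: 1
L: 0
R: 1
O: 0
V: 0
Sum: 0 + 0 + 0 + 0 + 1 + 0 + 1 + 0 + 1 + 0 + 0 = 3

3 out-of-order pairs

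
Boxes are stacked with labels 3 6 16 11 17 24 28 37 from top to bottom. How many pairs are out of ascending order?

Count, for each position, how many later elements it exceeds:
3 → none → 0
6 → none → 0
16 → 11 → 1
11 → none → 0
17 → none → 0
24 → none → 0
28 → none → 0
37 → none → 0
Sum: 0 + 0 + 1 + 0 + 0 + 0 + 0 + 0 = 1

1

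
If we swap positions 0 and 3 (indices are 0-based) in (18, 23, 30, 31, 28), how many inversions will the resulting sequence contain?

Positions 0 and 3 hold 18 and 31; after swapping, the array is [31, 23, 30, 18, 28].
Sweep left to right; for each value list the smaller values that follow it:
31 → 23, 30, 18, 28 → 4
23 → 18 → 1
30 → 18, 28 → 2
18 → none → 0
28 → none → 0
Sum: 4 + 1 + 2 + 0 + 0 = 7

7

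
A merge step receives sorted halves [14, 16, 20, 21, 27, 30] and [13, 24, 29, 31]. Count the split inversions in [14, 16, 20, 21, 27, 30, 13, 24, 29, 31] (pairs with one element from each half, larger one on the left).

9 split inversions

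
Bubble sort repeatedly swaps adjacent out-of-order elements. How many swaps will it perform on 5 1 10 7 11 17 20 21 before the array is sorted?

The minimum number of adjacent swaps to sort an array equals its inversion count, since every such swap removes exactly one inversion.
Count inversions — for each element, later elements that are smaller:
5: 1 → 1
1: none → 0
10: 7 → 1
7: none → 0
11: none → 0
17: none → 0
20: none → 0
21: none → 0
Total inversions: 1 + 0 + 1 + 0 + 0 + 0 + 0 + 0 = 2

2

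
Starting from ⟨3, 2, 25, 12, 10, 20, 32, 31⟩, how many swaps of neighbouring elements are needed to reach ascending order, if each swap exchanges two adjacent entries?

6 swaps

The minimum number of adjacent swaps to sort an array equals its inversion count, since every such swap removes exactly one inversion.
Count inversions — for each element, later elements that are smaller:
3: 2 → 1
2: none → 0
25: 12, 10, 20 → 3
12: 10 → 1
10: none → 0
20: none → 0
32: 31 → 1
31: none → 0
Total inversions: 1 + 0 + 3 + 1 + 0 + 0 + 1 + 0 = 6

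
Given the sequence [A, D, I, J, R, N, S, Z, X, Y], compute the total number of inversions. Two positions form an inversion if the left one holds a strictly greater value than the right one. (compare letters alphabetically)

3

Element-by-element contributions:
A: 0
D: 0
I: 0
J: 0
R: 1
N: 0
S: 0
Z: 2
X: 0
Y: 0
Sum: 0 + 0 + 0 + 0 + 1 + 0 + 0 + 2 + 0 + 0 = 3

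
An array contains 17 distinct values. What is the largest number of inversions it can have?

The maximum occurs when the array is in strictly decreasing order: every one of the C(17, 2) pairs is inverted.
C(17, 2) = 17·16/2 = 136

136 inversions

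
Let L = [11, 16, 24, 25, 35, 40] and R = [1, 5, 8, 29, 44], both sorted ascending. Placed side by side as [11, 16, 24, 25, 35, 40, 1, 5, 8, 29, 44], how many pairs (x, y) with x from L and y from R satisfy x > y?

20 split inversions

Take each right-half value and tally the left-half values above it:
r = 1: 11, 16, 24, 25, 35, 40 → 6
r = 5: 11, 16, 24, 25, 35, 40 → 6
r = 8: 11, 16, 24, 25, 35, 40 → 6
r = 29: 35, 40 → 2
r = 44: none → 0
Cross-inversions: 6 + 6 + 6 + 2 + 0 = 20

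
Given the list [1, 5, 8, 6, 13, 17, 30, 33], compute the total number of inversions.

Out-of-order pairs: 1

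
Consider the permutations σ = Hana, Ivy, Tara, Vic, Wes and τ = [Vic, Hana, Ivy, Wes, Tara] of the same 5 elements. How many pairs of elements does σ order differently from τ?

4

Assign each item its position (1..5) in the first ordering, then rewrite the second ordering as that position sequence:
positions: Hana→1, Ivy→2, Tara→3, Vic→4, Wes→5
second ordering as positions: [4, 1, 2, 5, 3]
Discordant pairs = inversions in this position sequence.
4: 1, 2, 3 → 3
1: 0
2: 0
5: 3 → 1
3: 0
Total: 3 + 0 + 0 + 1 + 0 = 4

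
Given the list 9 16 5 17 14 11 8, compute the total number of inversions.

12

Out-of-order index pairs (0-indexed):
(0,2): 9 > 5
(0,6): 9 > 8
(1,2): 16 > 5
(1,4): 16 > 14
(1,5): 16 > 11
(1,6): 16 > 8
(3,4): 17 > 14
(3,5): 17 > 11
(3,6): 17 > 8
(4,5): 14 > 11
(4,6): 14 > 8
(5,6): 11 > 8
That's 12 pairs.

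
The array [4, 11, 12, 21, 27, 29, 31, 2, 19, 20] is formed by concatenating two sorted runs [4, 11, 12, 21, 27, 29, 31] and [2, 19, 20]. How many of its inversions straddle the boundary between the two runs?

15

Count, for every r in R, how many entries of L exceed r:
r = 2: 4, 11, 12, 21, 27, 29, 31 → 7
r = 19: 21, 27, 29, 31 → 4
r = 20: 21, 27, 29, 31 → 4
Cross-inversions: 7 + 4 + 4 = 15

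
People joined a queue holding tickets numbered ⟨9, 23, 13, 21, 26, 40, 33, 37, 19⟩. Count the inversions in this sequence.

For each element, count later entries that are smaller:
9: 0
23: 3
13: 0
21: 1
26: 1
40: 3
33: 1
37: 1
19: 0
Sum: 0 + 3 + 0 + 1 + 1 + 3 + 1 + 1 + 0 = 10

10 inversions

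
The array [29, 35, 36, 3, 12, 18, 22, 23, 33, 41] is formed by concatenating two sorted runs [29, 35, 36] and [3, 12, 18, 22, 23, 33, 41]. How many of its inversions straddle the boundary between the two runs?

Take each right-half value and tally the left-half values above it:
r = 3: 29, 35, 36 → 3
r = 12: 29, 35, 36 → 3
r = 18: 29, 35, 36 → 3
r = 22: 29, 35, 36 → 3
r = 23: 29, 35, 36 → 3
r = 33: 35, 36 → 2
r = 41: none → 0
Cross-inversions: 3 + 3 + 3 + 3 + 3 + 2 + 0 = 17

17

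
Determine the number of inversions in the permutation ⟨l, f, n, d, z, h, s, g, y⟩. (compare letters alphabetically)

Sweep left to right; for each value list the smaller values that follow it:
l → f, d, h, g → 4
f → d → 1
n → d, h, g → 3
d → none → 0
z → h, s, g, y → 4
h → g → 1
s → g → 1
g → none → 0
y → none → 0
Sum: 4 + 1 + 3 + 0 + 4 + 1 + 1 + 0 + 0 = 14

There are 14 out-of-order pairs.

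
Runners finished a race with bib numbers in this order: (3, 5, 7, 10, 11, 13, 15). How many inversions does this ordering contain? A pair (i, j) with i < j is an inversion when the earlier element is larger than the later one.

Count, for each position, how many later elements it exceeds:
3 → none → 0
5 → none → 0
7 → none → 0
10 → none → 0
11 → none → 0
13 → none → 0
15 → none → 0
Sum: 0 + 0 + 0 + 0 + 0 + 0 + 0 = 0

0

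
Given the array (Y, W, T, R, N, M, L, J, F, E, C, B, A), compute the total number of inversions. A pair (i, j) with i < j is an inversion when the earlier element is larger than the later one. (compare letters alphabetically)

78 inversions

For each element, count later entries that are smaller:
Y → W, T, R, N, M, L, J, F, E, C, B, A → 12
W → T, R, N, M, L, J, F, E, C, B, A → 11
T → R, N, M, L, J, F, E, C, B, A → 10
R → N, M, L, J, F, E, C, B, A → 9
N → M, L, J, F, E, C, B, A → 8
M → L, J, F, E, C, B, A → 7
L → J, F, E, C, B, A → 6
J → F, E, C, B, A → 5
F → E, C, B, A → 4
E → C, B, A → 3
C → B, A → 2
B → A → 1
A → none → 0
Sum: 12 + 11 + 10 + 9 + 8 + 7 + 6 + 5 + 4 + 3 + 2 + 1 + 0 = 78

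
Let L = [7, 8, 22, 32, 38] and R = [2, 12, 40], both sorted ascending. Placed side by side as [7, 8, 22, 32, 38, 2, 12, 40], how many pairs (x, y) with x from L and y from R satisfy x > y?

8 split inversions

Count, for every r in R, how many entries of L exceed r:
r = 2: 7, 8, 22, 32, 38 → 5
r = 12: 22, 32, 38 → 3
r = 40: none → 0
Cross-inversions: 5 + 3 + 0 = 8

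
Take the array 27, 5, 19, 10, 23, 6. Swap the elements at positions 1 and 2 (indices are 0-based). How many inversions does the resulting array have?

10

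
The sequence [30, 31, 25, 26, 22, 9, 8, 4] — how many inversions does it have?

26

Count, for each position, how many later elements it exceeds:
30 → 25, 26, 22, 9, 8, 4 → 6
31 → 25, 26, 22, 9, 8, 4 → 6
25 → 22, 9, 8, 4 → 4
26 → 22, 9, 8, 4 → 4
22 → 9, 8, 4 → 3
9 → 8, 4 → 2
8 → 4 → 1
4 → none → 0
Sum: 6 + 6 + 4 + 4 + 3 + 2 + 1 + 0 = 26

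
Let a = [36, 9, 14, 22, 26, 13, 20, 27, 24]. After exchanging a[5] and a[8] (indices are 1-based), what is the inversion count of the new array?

Positions 5 and 8 hold 26 and 27; after swapping, the array is [36, 9, 14, 22, 27, 13, 20, 26, 24].
Element-by-element contributions:
36 → 9, 14, 22, 27, 13, 20, 26, 24 → 8
9 → none → 0
14 → 13 → 1
22 → 13, 20 → 2
27 → 13, 20, 26, 24 → 4
13 → none → 0
20 → none → 0
26 → 24 → 1
24 → none → 0
Sum: 8 + 0 + 1 + 2 + 4 + 0 + 0 + 1 + 0 = 16

16 inversions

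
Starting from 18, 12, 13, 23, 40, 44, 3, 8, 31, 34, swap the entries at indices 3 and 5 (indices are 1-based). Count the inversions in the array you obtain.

21

Positions 3 and 5 hold 13 and 40; after swapping, the array is [18, 12, 40, 23, 13, 44, 3, 8, 31, 34].
Count, for each position, how many later elements it exceeds:
18: 4
12: 2
40: 6
23: 3
13: 2
44: 4
3: 0
8: 0
31: 0
34: 0
Sum: 4 + 2 + 6 + 3 + 2 + 4 + 0 + 0 + 0 + 0 = 21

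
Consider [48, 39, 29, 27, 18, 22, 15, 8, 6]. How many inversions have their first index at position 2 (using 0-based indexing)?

The element at index 2 is 29.
Elements after it: 27, 18, 22, 15, 8, 6
Those smaller than 29: 27, 18, 22, 15, 8, 6

6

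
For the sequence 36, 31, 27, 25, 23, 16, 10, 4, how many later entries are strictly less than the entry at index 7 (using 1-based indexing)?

1

The element at index 7 is 10.
Elements after it: 4
Those smaller than 10: 4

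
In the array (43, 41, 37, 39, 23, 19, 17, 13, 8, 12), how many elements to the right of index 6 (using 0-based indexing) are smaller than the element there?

3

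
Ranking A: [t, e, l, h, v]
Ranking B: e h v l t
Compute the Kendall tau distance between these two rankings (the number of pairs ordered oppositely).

6 discordant pairs

Assign each item its position (1..5) in the first ordering, then rewrite the second ordering as that position sequence:
positions: t→1, e→2, l→3, h→4, v→5
second ordering as positions: [2, 4, 5, 3, 1]
Discordant pairs = inversions in this position sequence.
2: 1 → 1
4: 3, 1 → 2
5: 3, 1 → 2
3: 1 → 1
1: 0
Total: 1 + 2 + 2 + 1 + 0 = 6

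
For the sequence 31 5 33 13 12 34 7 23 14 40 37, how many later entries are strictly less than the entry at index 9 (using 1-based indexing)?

The element at index 9 is 14.
Elements after it: 40, 37
None of them are smaller than 14.

0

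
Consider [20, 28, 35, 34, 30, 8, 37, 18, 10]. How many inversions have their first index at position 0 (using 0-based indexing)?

3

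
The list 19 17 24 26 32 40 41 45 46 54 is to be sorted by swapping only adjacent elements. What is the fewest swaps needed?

1

The minimum number of adjacent swaps to sort an array equals its inversion count, since every such swap removes exactly one inversion.
Count inversions — for each element, later elements that are smaller:
19: 17 → 1
17: none → 0
24: none → 0
26: none → 0
32: none → 0
40: none → 0
41: none → 0
45: none → 0
46: none → 0
54: none → 0
Total inversions: 1 + 0 + 0 + 0 + 0 + 0 + 0 + 0 + 0 + 0 = 1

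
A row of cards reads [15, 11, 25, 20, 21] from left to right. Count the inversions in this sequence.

Out-of-order index pairs (1-indexed):
(1,2): 15 > 11
(3,4): 25 > 20
(3,5): 25 > 21
That's 3 pairs.

3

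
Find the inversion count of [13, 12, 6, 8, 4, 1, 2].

19 inversions

For each element, count later entries that are smaller:
13: 6
12: 5
6: 3
8: 3
4: 2
1: 0
2: 0
Sum: 6 + 5 + 3 + 3 + 2 + 0 + 0 = 19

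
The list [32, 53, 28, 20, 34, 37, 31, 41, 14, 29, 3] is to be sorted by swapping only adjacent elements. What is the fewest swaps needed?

The minimum number of adjacent swaps to sort an array equals its inversion count, since every such swap removes exactly one inversion.
Count inversions — for each element, later elements that are smaller:
32: 28, 20, 31, 14, 29, 3 → 6
53: 28, 20, 34, 37, 31, 41, 14, 29, 3 → 9
28: 20, 14, 3 → 3
20: 14, 3 → 2
34: 31, 14, 29, 3 → 4
37: 31, 14, 29, 3 → 4
31: 14, 29, 3 → 3
41: 14, 29, 3 → 3
14: 3 → 1
29: 3 → 1
3: none → 0
Total inversions: 6 + 9 + 3 + 2 + 4 + 4 + 3 + 3 + 1 + 1 + 0 = 36

36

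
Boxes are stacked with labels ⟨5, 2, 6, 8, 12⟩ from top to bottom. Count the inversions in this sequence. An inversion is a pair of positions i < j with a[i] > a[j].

1

Inversion pairs (indices are 1-based):
(1,2): 5 > 2
That's 1 pair.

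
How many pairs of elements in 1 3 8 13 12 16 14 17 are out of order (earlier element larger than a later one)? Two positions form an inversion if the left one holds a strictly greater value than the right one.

2

Sweep left to right; for each value list the smaller values that follow it:
1: 0
3: 0
8: 0
13: 1
12: 0
16: 1
14: 0
17: 0
Sum: 0 + 0 + 0 + 1 + 0 + 1 + 0 + 0 = 2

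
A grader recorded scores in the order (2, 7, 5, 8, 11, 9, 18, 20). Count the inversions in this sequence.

For each element, count later entries that are smaller:
2: 0
7: 1
5: 0
8: 0
11: 1
9: 0
18: 0
20: 0
Sum: 0 + 1 + 0 + 0 + 1 + 0 + 0 + 0 = 2

2 inversions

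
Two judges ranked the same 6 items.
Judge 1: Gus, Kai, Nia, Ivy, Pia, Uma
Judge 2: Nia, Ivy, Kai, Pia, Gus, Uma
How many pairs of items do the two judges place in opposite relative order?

Assign each item its position (1..6) in the first ordering, then rewrite the second ordering as that position sequence:
positions: Gus→1, Kai→2, Nia→3, Ivy→4, Pia→5, Uma→6
second ordering as positions: [3, 4, 2, 5, 1, 6]
Discordant pairs = inversions in this position sequence.
3: 2, 1 → 2
4: 2, 1 → 2
2: 1 → 1
5: 1 → 1
1: 0
6: 0
Total: 2 + 2 + 1 + 1 + 0 + 0 = 6

6 discordant pairs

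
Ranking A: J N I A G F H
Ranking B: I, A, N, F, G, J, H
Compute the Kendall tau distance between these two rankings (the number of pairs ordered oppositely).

Assign each item its position (1..7) in the first ordering, then rewrite the second ordering as that position sequence:
positions: J→1, N→2, I→3, A→4, G→5, F→6, H→7
second ordering as positions: [3, 4, 2, 6, 5, 1, 7]
Discordant pairs = inversions in this position sequence.
3: 2, 1 → 2
4: 2, 1 → 2
2: 1 → 1
6: 5, 1 → 2
5: 1 → 1
1: 0
7: 0
Total: 2 + 2 + 1 + 2 + 1 + 0 + 0 = 8

8 discordant pairs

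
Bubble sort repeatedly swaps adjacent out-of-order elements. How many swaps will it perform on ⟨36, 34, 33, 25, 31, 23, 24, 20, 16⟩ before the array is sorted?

34 swaps

The minimum number of adjacent swaps to sort an array equals its inversion count, since every such swap removes exactly one inversion.
Count inversions — for each element, later elements that are smaller:
36: 34, 33, 25, 31, 23, 24, 20, 16 → 8
34: 33, 25, 31, 23, 24, 20, 16 → 7
33: 25, 31, 23, 24, 20, 16 → 6
25: 23, 24, 20, 16 → 4
31: 23, 24, 20, 16 → 4
23: 20, 16 → 2
24: 20, 16 → 2
20: 16 → 1
16: none → 0
Total inversions: 8 + 7 + 6 + 4 + 4 + 2 + 2 + 1 + 0 = 34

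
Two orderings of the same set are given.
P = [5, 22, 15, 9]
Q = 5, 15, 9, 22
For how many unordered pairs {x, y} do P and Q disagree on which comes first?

Assign each item its position (1..4) in the first ordering, then rewrite the second ordering as that position sequence:
positions: 5→1, 22→2, 15→3, 9→4
second ordering as positions: [1, 3, 4, 2]
Discordant pairs = inversions in this position sequence.
1: 0
3: 2 → 1
4: 2 → 1
2: 0
Total: 0 + 1 + 1 + 0 = 2

Disagreeing pairs: 2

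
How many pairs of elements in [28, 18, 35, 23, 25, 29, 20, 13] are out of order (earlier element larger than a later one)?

18

Sweep left to right; for each value list the smaller values that follow it:
28 → 18, 23, 25, 20, 13 → 5
18 → 13 → 1
35 → 23, 25, 29, 20, 13 → 5
23 → 20, 13 → 2
25 → 20, 13 → 2
29 → 20, 13 → 2
20 → 13 → 1
13 → none → 0
Sum: 5 + 1 + 5 + 2 + 2 + 2 + 1 + 0 = 18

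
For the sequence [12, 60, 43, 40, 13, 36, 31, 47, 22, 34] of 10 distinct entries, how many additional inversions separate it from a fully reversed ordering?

Maximum inversions for 10 distinct elements is C(10, 2) = 10·9/2 = 45.
Current inversions — for each element, count later smaller elements:
12: 0
60: 8
43: 6
40: 5
13: 0
36: 3
31: 1
47: 2
22: 0
34: 0
Current total: 0 + 8 + 6 + 5 + 0 + 3 + 1 + 2 + 0 + 0 = 25
Shortfall: 45 − 25 = 20

20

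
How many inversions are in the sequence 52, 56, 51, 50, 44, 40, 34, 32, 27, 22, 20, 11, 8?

For each element, count later entries that are smaller:
52: 11
56: 11
51: 10
50: 9
44: 8
40: 7
34: 6
32: 5
27: 4
22: 3
20: 2
11: 1
8: 0
Sum: 11 + 11 + 10 + 9 + 8 + 7 + 6 + 5 + 4 + 3 + 2 + 1 + 0 = 77

Out-of-order pairs: 77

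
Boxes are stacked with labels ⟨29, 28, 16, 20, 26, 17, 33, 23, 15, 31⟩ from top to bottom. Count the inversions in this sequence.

24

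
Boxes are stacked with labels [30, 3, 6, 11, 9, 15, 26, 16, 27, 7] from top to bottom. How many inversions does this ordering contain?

For each element, count later entries that are smaller:
30: 9
3: 0
6: 0
11: 2
9: 1
15: 1
26: 2
16: 1
27: 1
7: 0
Sum: 9 + 0 + 0 + 2 + 1 + 1 + 2 + 1 + 1 + 0 = 17

17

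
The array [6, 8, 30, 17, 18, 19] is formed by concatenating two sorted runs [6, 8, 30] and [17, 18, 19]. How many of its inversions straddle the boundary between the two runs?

For each element r of the right run, count left-run elements greater than r:
r = 17: 30 → 1
r = 18: 30 → 1
r = 19: 30 → 1
Cross-inversions: 1 + 1 + 1 = 3

3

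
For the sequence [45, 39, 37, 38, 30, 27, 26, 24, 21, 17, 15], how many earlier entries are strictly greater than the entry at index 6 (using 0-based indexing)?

6

The element at index 6 is 26.
Elements before it: 45, 39, 37, 38, 30, 27
Those larger than 26: 45, 39, 37, 38, 30, 27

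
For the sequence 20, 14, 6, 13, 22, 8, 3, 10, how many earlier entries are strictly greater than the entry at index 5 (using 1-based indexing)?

The element at index 5 is 22.
Elements before it: 20, 14, 6, 13
None of them are larger than 22.

0 such elements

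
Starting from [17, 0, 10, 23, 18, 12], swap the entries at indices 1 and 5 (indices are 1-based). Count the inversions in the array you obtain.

Positions 1 and 5 hold 17 and 18; after swapping, the array is [18, 0, 10, 23, 17, 12].
Sweep left to right; for each value list the smaller values that follow it:
18: 4
0: 0
10: 0
23: 2
17: 1
12: 0
Sum: 4 + 0 + 0 + 2 + 1 + 0 = 7

There are 7 inversions.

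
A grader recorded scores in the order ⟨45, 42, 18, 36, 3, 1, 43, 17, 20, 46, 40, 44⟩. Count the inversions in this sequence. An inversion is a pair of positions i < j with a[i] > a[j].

For each element, count later entries that are smaller:
45: 10
42: 7
18: 3
36: 4
3: 1
1: 0
43: 3
17: 0
20: 0
46: 2
40: 0
44: 0
Sum: 10 + 7 + 3 + 4 + 1 + 0 + 3 + 0 + 0 + 2 + 0 + 0 = 30

30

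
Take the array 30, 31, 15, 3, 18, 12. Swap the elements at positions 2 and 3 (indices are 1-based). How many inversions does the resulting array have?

10 inversions

Positions 2 and 3 hold 31 and 15; after swapping, the array is [30, 15, 31, 3, 18, 12].
Count, for each position, how many later elements it exceeds:
30: 4
15: 2
31: 3
3: 0
18: 1
12: 0
Sum: 4 + 2 + 3 + 0 + 1 + 0 = 10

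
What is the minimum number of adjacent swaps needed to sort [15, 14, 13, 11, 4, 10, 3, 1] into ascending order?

27 adjacent swaps

Each adjacent swap fixes exactly one inversion, so the minimum swap count equals the number of inversions.
Count inversions — for each element, later elements that are smaller:
15: 14, 13, 11, 4, 10, 3, 1 → 7
14: 13, 11, 4, 10, 3, 1 → 6
13: 11, 4, 10, 3, 1 → 5
11: 4, 10, 3, 1 → 4
4: 3, 1 → 2
10: 3, 1 → 2
3: 1 → 1
1: none → 0
Total inversions: 7 + 6 + 5 + 4 + 2 + 2 + 1 + 0 = 27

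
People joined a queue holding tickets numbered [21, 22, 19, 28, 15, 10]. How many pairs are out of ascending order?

11

Count, for each position, how many later elements it exceeds:
21 → 19, 15, 10 → 3
22 → 19, 15, 10 → 3
19 → 15, 10 → 2
28 → 15, 10 → 2
15 → 10 → 1
10 → none → 0
Sum: 3 + 3 + 2 + 2 + 1 + 0 = 11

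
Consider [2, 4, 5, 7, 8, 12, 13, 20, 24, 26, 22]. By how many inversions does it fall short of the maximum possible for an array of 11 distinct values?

53 inversions short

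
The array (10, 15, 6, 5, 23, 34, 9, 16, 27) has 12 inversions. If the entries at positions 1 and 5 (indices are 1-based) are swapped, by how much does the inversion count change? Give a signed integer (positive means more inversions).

Positions 1 and 5 hold 10 and 23; after swapping, the array is [23, 15, 6, 5, 10, 34, 9, 16, 27].
Count, for each position, how many later elements it exceeds:
23: 6
15: 4
6: 1
5: 0
10: 1
34: 3
9: 0
16: 0
27: 0
Sum: 6 + 4 + 1 + 0 + 1 + 3 + 0 + 0 + 0 = 15
Change: 15 − 12 = +3

+3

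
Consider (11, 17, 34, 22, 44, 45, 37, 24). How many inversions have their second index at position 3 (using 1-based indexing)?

0

The element at index 3 is 34.
Elements before it: 11, 17
None of them are larger than 34.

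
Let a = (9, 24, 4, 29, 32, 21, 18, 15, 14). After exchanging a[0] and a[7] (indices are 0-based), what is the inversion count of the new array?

21 inversions

Positions 0 and 7 hold 9 and 15; after swapping, the array is [15, 24, 4, 29, 32, 21, 18, 9, 14].
Count, for each position, how many later elements it exceeds:
15 → 4, 9, 14 → 3
24 → 4, 21, 18, 9, 14 → 5
4 → none → 0
29 → 21, 18, 9, 14 → 4
32 → 21, 18, 9, 14 → 4
21 → 18, 9, 14 → 3
18 → 9, 14 → 2
9 → none → 0
14 → none → 0
Sum: 3 + 5 + 0 + 4 + 4 + 3 + 2 + 0 + 0 = 21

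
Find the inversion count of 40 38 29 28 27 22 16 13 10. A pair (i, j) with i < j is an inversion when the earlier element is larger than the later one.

Element-by-element contributions:
40: 8
38: 7
29: 6
28: 5
27: 4
22: 3
16: 2
13: 1
10: 0
Sum: 8 + 7 + 6 + 5 + 4 + 3 + 2 + 1 + 0 = 36

36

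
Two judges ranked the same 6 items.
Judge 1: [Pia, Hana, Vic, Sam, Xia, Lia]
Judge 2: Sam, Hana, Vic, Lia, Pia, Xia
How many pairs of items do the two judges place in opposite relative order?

Discordant pairs: 7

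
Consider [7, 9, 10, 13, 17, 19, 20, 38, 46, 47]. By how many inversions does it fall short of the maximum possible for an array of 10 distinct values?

45 inversions short

Maximum inversions for 10 distinct elements is C(10, 2) = 10·9/2 = 45.
Current inversions — for each element, count later smaller elements:
7: 0
9: 0
10: 0
13: 0
17: 0
19: 0
20: 0
38: 0
46: 0
47: 0
Current total: 0 + 0 + 0 + 0 + 0 + 0 + 0 + 0 + 0 + 0 = 0
Shortfall: 45 − 0 = 45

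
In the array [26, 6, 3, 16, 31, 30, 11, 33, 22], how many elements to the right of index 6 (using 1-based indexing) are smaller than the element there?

2 such elements

The element at index 6 is 30.
Elements after it: 11, 33, 22
Those smaller than 30: 11, 22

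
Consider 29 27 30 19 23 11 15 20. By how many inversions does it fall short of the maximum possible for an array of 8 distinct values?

Maximum inversions for 8 distinct elements is C(8, 2) = 8·7/2 = 28.
Current inversions — for each element, count later smaller elements:
29: 6
27: 5
30: 5
19: 2
23: 3
11: 0
15: 0
20: 0
Current total: 6 + 5 + 5 + 2 + 3 + 0 + 0 + 0 = 21
Shortfall: 28 − 21 = 7

7 inversions short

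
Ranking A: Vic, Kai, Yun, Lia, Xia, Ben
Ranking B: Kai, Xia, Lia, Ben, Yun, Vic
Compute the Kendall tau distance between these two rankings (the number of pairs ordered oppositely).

9 discordant pairs

Assign each item its position (1..6) in the first ordering, then rewrite the second ordering as that position sequence:
positions: Vic→1, Kai→2, Yun→3, Lia→4, Xia→5, Ben→6
second ordering as positions: [2, 5, 4, 6, 3, 1]
Discordant pairs = inversions in this position sequence.
2: 1 → 1
5: 4, 3, 1 → 3
4: 3, 1 → 2
6: 3, 1 → 2
3: 1 → 1
1: 0
Total: 1 + 3 + 2 + 2 + 1 + 0 = 9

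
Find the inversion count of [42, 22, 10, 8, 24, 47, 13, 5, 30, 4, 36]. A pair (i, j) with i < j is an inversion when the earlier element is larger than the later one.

Count, for each position, how many later elements it exceeds:
42 → 22, 10, 8, 24, 13, 5, 30, 4, 36 → 9
22 → 10, 8, 13, 5, 4 → 5
10 → 8, 5, 4 → 3
8 → 5, 4 → 2
24 → 13, 5, 4 → 3
47 → 13, 5, 30, 4, 36 → 5
13 → 5, 4 → 2
5 → 4 → 1
30 → 4 → 1
4 → none → 0
36 → none → 0
Sum: 9 + 5 + 3 + 2 + 3 + 5 + 2 + 1 + 1 + 0 + 0 = 31

Inversions: 31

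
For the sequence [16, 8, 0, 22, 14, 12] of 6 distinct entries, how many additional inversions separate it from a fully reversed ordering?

Maximum inversions for 6 distinct elements is C(6, 2) = 6·5/2 = 15.
Current inversions — for each element, count later smaller elements:
16: 4
8: 1
0: 0
22: 2
14: 1
12: 0
Current total: 4 + 1 + 0 + 2 + 1 + 0 = 8
Shortfall: 15 − 8 = 7

7 inversions short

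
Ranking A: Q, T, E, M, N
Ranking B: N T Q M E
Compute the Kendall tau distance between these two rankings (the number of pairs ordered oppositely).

Assign each item its position (1..5) in the first ordering, then rewrite the second ordering as that position sequence:
positions: Q→1, T→2, E→3, M→4, N→5
second ordering as positions: [5, 2, 1, 4, 3]
Discordant pairs = inversions in this position sequence.
5: 2, 1, 4, 3 → 4
2: 1 → 1
1: 0
4: 3 → 1
3: 0
Total: 4 + 1 + 0 + 1 + 0 = 6

6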